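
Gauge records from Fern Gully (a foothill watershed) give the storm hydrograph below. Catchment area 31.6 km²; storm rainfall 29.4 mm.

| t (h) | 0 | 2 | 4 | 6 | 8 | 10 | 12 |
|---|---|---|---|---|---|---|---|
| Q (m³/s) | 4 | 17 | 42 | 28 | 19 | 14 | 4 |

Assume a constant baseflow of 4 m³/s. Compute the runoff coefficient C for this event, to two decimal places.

ΣQ_DR = 100.0 m³/s; V = ΣQ_DR·Δt = 7.200 × 10^5 m³.
Runoff depth d = V / A = 22.78 mm.
C = d / P = 22.78 / 29.4 = 0.77.

C ≈ 0.77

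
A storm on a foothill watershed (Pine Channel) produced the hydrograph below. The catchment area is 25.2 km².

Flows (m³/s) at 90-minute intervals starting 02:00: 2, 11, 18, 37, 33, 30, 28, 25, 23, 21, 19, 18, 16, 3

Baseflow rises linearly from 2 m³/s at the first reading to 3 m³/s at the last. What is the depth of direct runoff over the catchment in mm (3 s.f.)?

Direct runoff: 0.00, 8.92, 15.85, 34.77, 30.69, 27.62, 25.54, 22.46, 20.38, 18.31, 16.23, 15.15, 13.08, 0.00 m³/s; ΣQ_DR = 249.0 m³/s.
V = ΣQ_DR · Δt = 249.0 × 5400 s = 1.345 × 10^6 m³.
Over A = 25.2 km², depth = V / A = 53.4 mm.

d ≈ 53.4 mm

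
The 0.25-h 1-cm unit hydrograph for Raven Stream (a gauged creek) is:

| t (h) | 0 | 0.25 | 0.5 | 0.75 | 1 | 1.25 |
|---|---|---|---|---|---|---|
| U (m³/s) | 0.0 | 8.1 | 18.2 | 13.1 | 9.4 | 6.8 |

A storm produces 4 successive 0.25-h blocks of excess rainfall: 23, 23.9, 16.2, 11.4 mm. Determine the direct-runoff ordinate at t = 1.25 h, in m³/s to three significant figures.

By discrete convolution, Q_j = Σ (P_i / 10 mm) · U_{j−i}.
At t = 1.25 h (j=5): Q = (23/10)·6.8 + (23.9/10)·9.4 + (16.2/10)·13.1 + (11.4/10)·18.2 = 80.1 m³/s.

Q ≈ 80.1 m³/s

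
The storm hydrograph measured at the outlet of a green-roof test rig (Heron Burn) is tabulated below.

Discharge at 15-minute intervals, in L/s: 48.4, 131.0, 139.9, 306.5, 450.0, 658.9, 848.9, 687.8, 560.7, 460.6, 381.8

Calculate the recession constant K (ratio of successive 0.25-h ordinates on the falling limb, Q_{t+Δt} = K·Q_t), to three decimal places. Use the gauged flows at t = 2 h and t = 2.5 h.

Using the recession-limb readings at t = 2 h and t = 2.5 h: Q falls from 560.7 to 381.8 L/s over 2 intervals.
K = (Q₂/Q₁)^(1/2) = (381.8/560.7)^(1/2) = 0.825.

K ≈ 0.825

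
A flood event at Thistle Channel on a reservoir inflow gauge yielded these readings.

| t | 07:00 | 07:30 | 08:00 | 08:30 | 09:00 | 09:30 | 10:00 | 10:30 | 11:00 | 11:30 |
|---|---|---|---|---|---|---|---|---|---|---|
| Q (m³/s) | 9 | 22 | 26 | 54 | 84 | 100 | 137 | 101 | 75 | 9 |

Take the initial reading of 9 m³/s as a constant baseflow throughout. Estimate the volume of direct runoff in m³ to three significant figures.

Direct-runoff ordinates (Q − Q_b): 0.0, 13.0, 17.0, 45.0, 75.0, 91.0, 128.0, 92.0, 66.0, 0.0 m³/s.
ΣQ_DR = 527.0 m³/s.
With Δt = 0.5 h = 1800 s, V = ΣQ_DR · Δt = 527.0 × 1800 = 9.49 × 10^5 m³.

V ≈ 9.49 × 10^5 m³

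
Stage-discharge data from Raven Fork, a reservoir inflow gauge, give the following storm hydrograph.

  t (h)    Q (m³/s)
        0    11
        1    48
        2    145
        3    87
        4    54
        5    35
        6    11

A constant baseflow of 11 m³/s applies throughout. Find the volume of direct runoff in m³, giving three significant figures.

Direct-runoff ordinates (Q − Q_b): 0.0, 37.0, 134.0, 76.0, 43.0, 24.0, 0.0 m³/s.
ΣQ_DR = 314.0 m³/s.
With Δt = 1 h = 3600 s, V = ΣQ_DR · Δt = 314.0 × 3600 = 1.13 × 10^6 m³.

V ≈ 1.13 × 10^6 m³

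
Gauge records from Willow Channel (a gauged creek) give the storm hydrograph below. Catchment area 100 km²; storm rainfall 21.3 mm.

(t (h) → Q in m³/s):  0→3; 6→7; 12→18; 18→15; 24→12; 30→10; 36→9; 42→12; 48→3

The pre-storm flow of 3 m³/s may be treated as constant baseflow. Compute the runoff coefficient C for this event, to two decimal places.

ΣQ_DR = 62.00 m³/s; V = ΣQ_DR·Δt = 1.339 × 10^6 m³.
Runoff depth d = V / A = 13.39 mm.
C = d / P = 13.39 / 21.3 = 0.63.

C ≈ 0.63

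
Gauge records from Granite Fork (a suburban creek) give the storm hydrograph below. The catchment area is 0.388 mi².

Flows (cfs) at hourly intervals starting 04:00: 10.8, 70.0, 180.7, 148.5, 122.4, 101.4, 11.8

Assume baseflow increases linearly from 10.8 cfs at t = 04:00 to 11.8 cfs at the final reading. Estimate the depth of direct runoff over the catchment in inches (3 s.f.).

d ≈ 2.26 in

Direct runoff: 0.00, 59.03, 169.57, 137.20, 110.93, 89.77, 0.00 cfs; ΣQ_DR = 566.5 cfs.
V = ΣQ_DR · Δt = 566.5 × 3600 s = 2.039 × 10^6 ft³.
Over A = 0.388 mi², depth = V / A = 2.26 in.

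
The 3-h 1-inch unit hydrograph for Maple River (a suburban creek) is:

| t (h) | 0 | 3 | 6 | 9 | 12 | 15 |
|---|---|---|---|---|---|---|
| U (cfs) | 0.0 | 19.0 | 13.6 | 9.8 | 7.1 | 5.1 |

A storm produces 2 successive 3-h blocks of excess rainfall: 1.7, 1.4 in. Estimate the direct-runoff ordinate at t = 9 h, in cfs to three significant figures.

By discrete convolution, Q_j = Σ (P_i / 1 in) · U_{j−i}.
At t = 9 h (j=3): Q = (1.7/1)·9.8 + (1.4/1)·13.6 = 35.7 cfs.

Q ≈ 35.7 cfs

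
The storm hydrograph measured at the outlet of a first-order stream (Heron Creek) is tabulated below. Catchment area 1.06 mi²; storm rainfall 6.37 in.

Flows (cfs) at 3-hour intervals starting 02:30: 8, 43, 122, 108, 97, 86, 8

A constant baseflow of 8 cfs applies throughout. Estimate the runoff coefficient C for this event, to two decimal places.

ΣQ_DR = 416.0 cfs; V = ΣQ_DR·Δt = 4.493 × 10^6 ft³.
Runoff depth d = V / A = 1.824 in.
C = d / P = 1.824 / 6.37 = 0.29.

C ≈ 0.29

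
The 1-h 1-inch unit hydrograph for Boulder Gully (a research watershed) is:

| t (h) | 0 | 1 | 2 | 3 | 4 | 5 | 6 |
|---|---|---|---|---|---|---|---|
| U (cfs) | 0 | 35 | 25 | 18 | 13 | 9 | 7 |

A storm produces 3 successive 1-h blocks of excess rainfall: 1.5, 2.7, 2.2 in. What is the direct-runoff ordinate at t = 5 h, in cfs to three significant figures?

By discrete convolution, Q_j = Σ (P_i / 1 in) · U_{j−i}.
At t = 5 h (j=5): Q = (1.5/1)·9 + (2.7/1)·13 + (2.2/1)·18 = 88.2 cfs.

Q ≈ 88.2 cfs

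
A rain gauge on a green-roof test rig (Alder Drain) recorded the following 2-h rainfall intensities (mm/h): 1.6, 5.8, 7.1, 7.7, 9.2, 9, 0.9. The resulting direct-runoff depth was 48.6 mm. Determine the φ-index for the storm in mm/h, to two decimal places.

φ ≈ 2.90 mm/h

Only the 5 blocks with intensity above φ contribute runoff: 5.8, 7.1, 7.7, 9.2, 9 mm/h.
Σ(I−φ)·Δt = d  ⇒  (5.8+7.1+7.7+9.2+9 − 5φ)·2 = 48.6
φ = (38.80 − 48.6/2) / 5 = 2.90 mm/h.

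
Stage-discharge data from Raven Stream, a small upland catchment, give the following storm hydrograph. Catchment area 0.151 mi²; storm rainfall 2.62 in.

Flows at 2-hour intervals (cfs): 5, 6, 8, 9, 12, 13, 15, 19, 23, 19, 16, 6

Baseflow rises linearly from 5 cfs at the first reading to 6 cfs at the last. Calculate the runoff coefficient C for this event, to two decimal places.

ΣQ_DR = 85.00 cfs; V = ΣQ_DR·Δt = 6.120 × 10^5 ft³.
Runoff depth d = V / A = 1.745 in.
C = d / P = 1.745 / 2.62 = 0.67.

C ≈ 0.67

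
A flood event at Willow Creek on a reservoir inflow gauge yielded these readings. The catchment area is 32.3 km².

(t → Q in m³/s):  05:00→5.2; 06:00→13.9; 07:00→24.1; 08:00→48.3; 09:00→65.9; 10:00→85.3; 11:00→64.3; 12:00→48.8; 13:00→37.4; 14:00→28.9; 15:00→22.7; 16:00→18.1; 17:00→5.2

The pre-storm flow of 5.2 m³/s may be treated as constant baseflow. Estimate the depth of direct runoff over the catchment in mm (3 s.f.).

Direct runoff: 0.0, 8.7, 18.9, 43.1, 60.7, 80.1, 59.1, 43.6, 32.2, 23.7, 17.5, 12.9, 0.0 m³/s; ΣQ_DR = 400.5 m³/s.
V = ΣQ_DR · Δt = 400.5 × 3600 s = 1.442 × 10^6 m³.
Over A = 32.3 km², depth = V / A = 44.6 mm.

d ≈ 44.6 mm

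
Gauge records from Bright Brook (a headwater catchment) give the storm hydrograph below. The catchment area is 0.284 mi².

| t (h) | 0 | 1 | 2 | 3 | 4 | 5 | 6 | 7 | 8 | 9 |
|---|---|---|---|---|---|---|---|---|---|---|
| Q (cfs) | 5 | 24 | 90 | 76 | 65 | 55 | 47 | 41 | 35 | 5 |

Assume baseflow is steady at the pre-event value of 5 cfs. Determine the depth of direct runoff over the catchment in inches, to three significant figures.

Direct runoff: 0.0, 19.0, 85.0, 71.0, 60.0, 50.0, 42.0, 36.0, 30.0, 0.0 cfs; ΣQ_DR = 393.0 cfs.
V = ΣQ_DR · Δt = 393.0 × 3600 s = 1.415 × 10^6 ft³.
Over A = 0.284 mi², depth = V / A = 2.14 in.

d ≈ 2.14 in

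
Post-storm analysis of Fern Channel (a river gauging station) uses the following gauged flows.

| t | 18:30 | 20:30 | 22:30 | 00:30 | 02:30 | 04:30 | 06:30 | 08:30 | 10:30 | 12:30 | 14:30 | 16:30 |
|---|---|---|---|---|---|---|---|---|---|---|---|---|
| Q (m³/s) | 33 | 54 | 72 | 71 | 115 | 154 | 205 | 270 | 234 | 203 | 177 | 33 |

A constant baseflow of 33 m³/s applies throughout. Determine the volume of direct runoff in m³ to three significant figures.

Direct-runoff ordinates (Q − Q_b): 0.0, 21.0, 39.0, 38.0, 82.0, 121.0, 172.0, 237.0, 201.0, 170.0, 144.0, 0.0 m³/s.
ΣQ_DR = 1225 m³/s.
With Δt = 2 h = 7200 s, V = ΣQ_DR · Δt = 1225 × 7200 = 8.82 × 10^6 m³.

V ≈ 8.82 × 10^6 m³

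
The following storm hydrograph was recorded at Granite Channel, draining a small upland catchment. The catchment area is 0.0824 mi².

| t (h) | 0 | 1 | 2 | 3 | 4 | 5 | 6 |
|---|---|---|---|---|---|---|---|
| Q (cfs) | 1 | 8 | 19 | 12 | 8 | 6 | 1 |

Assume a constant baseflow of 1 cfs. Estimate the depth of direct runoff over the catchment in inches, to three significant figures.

Direct runoff: 0.0, 7.0, 18.0, 11.0, 7.0, 5.0, 0.0 cfs; ΣQ_DR = 48.00 cfs.
V = ΣQ_DR · Δt = 48.00 × 3600 s = 1.728 × 10^5 ft³.
Over A = 0.0824 mi², depth = V / A = 0.903 in.

d ≈ 0.903 in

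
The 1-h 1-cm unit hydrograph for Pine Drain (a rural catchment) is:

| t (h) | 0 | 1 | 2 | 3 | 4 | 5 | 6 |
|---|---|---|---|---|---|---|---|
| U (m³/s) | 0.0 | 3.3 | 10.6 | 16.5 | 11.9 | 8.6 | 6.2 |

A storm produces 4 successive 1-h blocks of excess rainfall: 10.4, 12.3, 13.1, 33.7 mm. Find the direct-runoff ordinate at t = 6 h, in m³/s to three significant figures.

Q ≈ 88.2 m³/s

By discrete convolution, Q_j = Σ (P_i / 10 mm) · U_{j−i}.
At t = 6 h (j=6): Q = (10.4/10)·6.2 + (12.3/10)·8.6 + (13.1/10)·11.9 + (33.7/10)·16.5 = 88.2 m³/s.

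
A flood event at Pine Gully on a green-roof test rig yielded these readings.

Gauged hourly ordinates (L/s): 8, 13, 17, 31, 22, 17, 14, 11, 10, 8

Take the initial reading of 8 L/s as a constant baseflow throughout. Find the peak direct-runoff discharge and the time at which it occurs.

Q_p = 23.0 L/s at t = 3 h

Subtracting baseflow gives direct-runoff ordinates: 0.0, 5.0, 9.0, 23.0, 14.0, 9.0, 6.0, 3.0, 2.0, 0.0 L/s.
The maximum is 23.0 L/s, occurring at the reading for t = 3 h.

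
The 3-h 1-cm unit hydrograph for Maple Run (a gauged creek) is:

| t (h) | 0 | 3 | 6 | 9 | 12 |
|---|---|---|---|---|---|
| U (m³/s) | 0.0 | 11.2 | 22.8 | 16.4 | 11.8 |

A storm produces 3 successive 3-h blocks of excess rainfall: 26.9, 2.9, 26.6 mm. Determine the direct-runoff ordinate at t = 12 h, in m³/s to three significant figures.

By discrete convolution, Q_j = Σ (P_i / 10 mm) · U_{j−i}.
At t = 12 h (j=4): Q = (26.9/10)·11.8 + (2.9/10)·16.4 + (26.6/10)·22.8 = 97.1 m³/s.

Q ≈ 97.1 m³/s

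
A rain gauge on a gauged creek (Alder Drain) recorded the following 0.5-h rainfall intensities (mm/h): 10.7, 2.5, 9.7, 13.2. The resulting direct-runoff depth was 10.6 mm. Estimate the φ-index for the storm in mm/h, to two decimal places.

Only the 3 blocks with intensity above φ contribute runoff: 10.7, 9.7, 13.2 mm/h.
Σ(I−φ)·Δt = d  ⇒  (10.7+9.7+13.2 − 3φ)·0.5 = 10.6
φ = (33.60 − 10.6/0.5) / 3 = 4.13 mm/h.

φ ≈ 4.13 mm/h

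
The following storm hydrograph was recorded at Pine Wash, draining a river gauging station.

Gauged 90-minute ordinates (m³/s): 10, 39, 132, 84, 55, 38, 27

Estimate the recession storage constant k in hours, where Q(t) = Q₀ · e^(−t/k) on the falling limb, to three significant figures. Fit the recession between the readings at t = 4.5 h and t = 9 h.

k ≈ 3.96 h

On the falling limb, Q drops from 84 to 27 m³/s between t = 4.5 h and t = 9 h (Δt = 4.5 h).
k = −Δt / ln(Q₂/Q₁) = −4.5 / ln(27/84) = 3.96 h.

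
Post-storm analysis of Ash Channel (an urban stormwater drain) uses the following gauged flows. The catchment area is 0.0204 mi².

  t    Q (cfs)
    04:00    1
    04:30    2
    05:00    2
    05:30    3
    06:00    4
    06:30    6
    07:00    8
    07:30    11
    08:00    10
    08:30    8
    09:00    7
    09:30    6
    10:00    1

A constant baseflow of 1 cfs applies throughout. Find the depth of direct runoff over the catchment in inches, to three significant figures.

d ≈ 2.13 in

Direct runoff: 0.0, 1.0, 1.0, 2.0, 3.0, 5.0, 7.0, 10.0, 9.0, 7.0, 6.0, 5.0, 0.0 cfs; ΣQ_DR = 56.00 cfs.
V = ΣQ_DR · Δt = 56.00 × 1800 s = 1.008 × 10^5 ft³.
Over A = 0.0204 mi², depth = V / A = 2.13 in.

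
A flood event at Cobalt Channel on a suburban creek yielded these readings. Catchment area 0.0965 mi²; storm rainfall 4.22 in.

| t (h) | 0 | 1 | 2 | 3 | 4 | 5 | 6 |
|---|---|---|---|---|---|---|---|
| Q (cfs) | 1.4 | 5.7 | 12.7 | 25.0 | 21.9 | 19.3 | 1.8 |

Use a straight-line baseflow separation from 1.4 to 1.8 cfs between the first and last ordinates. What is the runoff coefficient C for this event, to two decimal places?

ΣQ_DR = 76.60 cfs; V = ΣQ_DR·Δt = 2.758 × 10^5 ft³.
Runoff depth d = V / A = 1.230 in.
C = d / P = 1.230 / 4.22 = 0.29.

C ≈ 0.29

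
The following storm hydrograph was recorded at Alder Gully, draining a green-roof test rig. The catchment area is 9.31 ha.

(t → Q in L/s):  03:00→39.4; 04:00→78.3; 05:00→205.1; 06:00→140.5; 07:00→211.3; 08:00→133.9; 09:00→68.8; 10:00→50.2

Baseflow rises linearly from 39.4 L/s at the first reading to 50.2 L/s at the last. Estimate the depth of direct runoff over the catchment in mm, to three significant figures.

d ≈ 22.0 mm

Direct runoff: 0.00, 37.36, 162.61, 96.47, 165.73, 86.79, 20.14, 0.00 L/s; ΣQ_DR = 569.1 L/s.
V = ΣQ_DR · Δt = 569.1 × 3600 s = 2.049 × 10^6 L.
Over A = 9.31 ha, depth = V / A = 22.0 mm.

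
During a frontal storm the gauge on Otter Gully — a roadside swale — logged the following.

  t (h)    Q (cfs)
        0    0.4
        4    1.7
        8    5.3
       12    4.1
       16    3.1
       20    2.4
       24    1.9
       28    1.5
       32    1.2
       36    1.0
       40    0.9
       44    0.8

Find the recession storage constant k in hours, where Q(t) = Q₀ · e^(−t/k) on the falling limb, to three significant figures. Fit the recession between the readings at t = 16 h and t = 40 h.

On the falling limb, Q drops from 3.1 to 0.9 cfs between t = 16 h and t = 40 h (Δt = 24 h).
k = −Δt / ln(Q₂/Q₁) = −24 / ln(0.9/3.1) = 19.4 h.

k ≈ 19.4 h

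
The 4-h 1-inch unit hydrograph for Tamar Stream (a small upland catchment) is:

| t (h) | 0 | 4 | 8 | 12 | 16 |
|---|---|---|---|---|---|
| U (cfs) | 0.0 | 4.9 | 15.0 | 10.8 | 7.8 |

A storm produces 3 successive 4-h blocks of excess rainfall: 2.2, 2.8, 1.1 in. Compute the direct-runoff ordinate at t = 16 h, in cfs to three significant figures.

Q ≈ 63.9 cfs

By discrete convolution, Q_j = Σ (P_i / 1 in) · U_{j−i}.
At t = 16 h (j=4): Q = (2.2/1)·7.8 + (2.8/1)·10.8 + (1.1/1)·15.0 = 63.9 cfs.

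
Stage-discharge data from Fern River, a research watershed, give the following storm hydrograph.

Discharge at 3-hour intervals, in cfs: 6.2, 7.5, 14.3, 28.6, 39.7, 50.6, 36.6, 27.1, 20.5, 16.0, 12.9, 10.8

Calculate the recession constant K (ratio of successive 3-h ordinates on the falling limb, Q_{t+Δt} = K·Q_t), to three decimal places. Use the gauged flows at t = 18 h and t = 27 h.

K ≈ 0.759

Using the recession-limb readings at t = 18 h and t = 27 h: Q falls from 36.6 to 16.0 cfs over 3 intervals.
K = (Q₂/Q₁)^(1/3) = (16.0/36.6)^(1/3) = 0.759.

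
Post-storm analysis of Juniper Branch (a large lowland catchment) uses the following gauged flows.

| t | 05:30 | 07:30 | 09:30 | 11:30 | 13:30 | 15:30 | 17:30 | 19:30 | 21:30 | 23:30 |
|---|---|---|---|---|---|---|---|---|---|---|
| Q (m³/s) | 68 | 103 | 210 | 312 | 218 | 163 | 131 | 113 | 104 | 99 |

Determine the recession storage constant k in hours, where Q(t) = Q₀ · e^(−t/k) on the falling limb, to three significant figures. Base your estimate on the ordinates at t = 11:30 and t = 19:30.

On the falling limb, Q drops from 312 to 113 m³/s between t = 11:30 and t = 19:30 (Δt = 8 h).
k = −Δt / ln(Q₂/Q₁) = −8 / ln(113/312) = 7.88 h.

k ≈ 7.88 h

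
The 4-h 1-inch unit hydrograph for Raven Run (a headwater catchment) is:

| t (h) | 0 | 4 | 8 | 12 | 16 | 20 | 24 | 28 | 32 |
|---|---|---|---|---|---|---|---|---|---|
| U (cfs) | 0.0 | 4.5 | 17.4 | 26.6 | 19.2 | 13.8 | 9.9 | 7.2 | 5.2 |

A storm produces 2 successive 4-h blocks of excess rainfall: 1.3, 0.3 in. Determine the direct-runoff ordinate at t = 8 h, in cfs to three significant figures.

By discrete convolution, Q_j = Σ (P_i / 1 in) · U_{j−i}.
At t = 8 h (j=2): Q = (1.3/1)·17.4 + (0.3/1)·4.5 = 24.0 cfs.

Q ≈ 24.0 cfs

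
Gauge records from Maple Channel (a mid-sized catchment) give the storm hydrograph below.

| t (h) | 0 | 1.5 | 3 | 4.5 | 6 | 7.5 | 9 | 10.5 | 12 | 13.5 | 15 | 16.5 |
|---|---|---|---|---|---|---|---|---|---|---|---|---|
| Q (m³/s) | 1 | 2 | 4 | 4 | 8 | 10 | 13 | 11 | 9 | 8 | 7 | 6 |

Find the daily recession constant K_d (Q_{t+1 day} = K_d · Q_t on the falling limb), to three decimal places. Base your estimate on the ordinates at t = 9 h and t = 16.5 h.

Between t = 9 h and t = 16.5 h the flow falls from 13 to 6 m³/s over 5×1.5 h = 7.5 h.
Per-interval ratio K = (6/13)^(1/5) = 0.8567; K_d = K^(24/1.5) = 0.084.

K_d ≈ 0.084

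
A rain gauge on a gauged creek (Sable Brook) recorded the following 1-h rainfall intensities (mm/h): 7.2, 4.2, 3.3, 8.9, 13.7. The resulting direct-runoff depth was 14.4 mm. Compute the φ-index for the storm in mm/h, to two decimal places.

Only the 3 blocks with intensity above φ contribute runoff: 7.2, 8.9, 13.7 mm/h.
Σ(I−φ)·Δt = d  ⇒  (7.2+8.9+13.7 − 3φ)·1 = 14.4
φ = (29.80 − 14.4/1) / 3 = 5.13 mm/h.

φ ≈ 5.13 mm/h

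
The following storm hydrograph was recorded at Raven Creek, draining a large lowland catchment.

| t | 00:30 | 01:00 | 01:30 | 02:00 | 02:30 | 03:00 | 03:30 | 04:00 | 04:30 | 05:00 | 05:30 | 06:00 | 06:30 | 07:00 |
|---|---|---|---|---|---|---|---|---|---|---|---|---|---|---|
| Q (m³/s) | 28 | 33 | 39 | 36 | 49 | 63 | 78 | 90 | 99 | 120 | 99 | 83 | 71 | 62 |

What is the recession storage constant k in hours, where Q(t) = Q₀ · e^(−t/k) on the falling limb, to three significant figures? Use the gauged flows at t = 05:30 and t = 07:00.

k ≈ 3.21 h

On the falling limb, Q drops from 99 to 62 m³/s between t = 05:30 and t = 07:00 (Δt = 1.5 h).
k = −Δt / ln(Q₂/Q₁) = −1.5 / ln(62/99) = 3.21 h.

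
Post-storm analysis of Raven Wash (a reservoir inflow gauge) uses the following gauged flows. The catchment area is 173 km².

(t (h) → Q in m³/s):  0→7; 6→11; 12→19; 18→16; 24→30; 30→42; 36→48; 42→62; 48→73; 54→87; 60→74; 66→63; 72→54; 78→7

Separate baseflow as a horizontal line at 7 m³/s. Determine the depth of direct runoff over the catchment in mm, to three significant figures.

Direct runoff: 0.0, 4.0, 12.0, 9.0, 23.0, 35.0, 41.0, 55.0, 66.0, 80.0, 67.0, 56.0, 47.0, 0.0 m³/s; ΣQ_DR = 495.0 m³/s.
V = ΣQ_DR · Δt = 495.0 × 21600 s = 1.069 × 10^7 m³.
Over A = 173 km², depth = V / A = 61.8 mm.

d ≈ 61.8 mm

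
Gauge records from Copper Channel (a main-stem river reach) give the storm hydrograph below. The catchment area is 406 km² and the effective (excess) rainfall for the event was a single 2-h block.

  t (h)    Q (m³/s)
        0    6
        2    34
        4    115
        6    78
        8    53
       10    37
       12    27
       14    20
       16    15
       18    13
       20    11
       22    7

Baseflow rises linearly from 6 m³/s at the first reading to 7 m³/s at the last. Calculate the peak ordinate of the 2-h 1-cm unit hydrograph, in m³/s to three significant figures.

U_p ≈ 182 m³/s

Direct runoff: 0.00, 27.91, 108.82, 71.73, 46.64, 30.55, 20.45, 13.36, 8.27, 6.18, 4.09, 0.00 m³/s; ΣQ_DR = 338.0 m³/s, peak = 108.82 m³/s.
Runoff depth d = ΣQ_DR·Δt / A = 338.0 × 7200 / (406 km²) = 5.994 mm.
The 1-cm UH is the DRH scaled by (10 mm)/d, so U_p = 108.82 × 10/5.994 = 182 m³/s.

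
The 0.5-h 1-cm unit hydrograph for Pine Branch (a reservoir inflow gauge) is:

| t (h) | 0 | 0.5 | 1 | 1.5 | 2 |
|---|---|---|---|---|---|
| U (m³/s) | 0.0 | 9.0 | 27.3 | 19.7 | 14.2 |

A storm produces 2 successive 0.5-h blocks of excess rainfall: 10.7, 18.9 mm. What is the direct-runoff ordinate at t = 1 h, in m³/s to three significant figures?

By discrete convolution, Q_j = Σ (P_i / 10 mm) · U_{j−i}.
At t = 1 h (j=2): Q = (10.7/10)·27.3 + (18.9/10)·9.0 = 46.2 m³/s.

Q ≈ 46.2 m³/s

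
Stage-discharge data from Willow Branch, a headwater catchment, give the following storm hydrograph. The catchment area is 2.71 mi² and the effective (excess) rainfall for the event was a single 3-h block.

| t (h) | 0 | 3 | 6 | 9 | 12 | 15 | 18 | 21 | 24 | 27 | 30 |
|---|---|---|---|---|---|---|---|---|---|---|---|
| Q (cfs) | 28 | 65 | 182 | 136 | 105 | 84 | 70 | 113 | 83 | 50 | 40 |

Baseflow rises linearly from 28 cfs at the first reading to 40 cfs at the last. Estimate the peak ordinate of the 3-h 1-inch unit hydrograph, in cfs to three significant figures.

Direct runoff: 0.00, 35.80, 151.60, 104.40, 72.20, 50.00, 34.80, 76.60, 45.40, 11.20, 0.00 cfs; ΣQ_DR = 582.0 cfs, peak = 151.60 cfs.
Runoff depth d = ΣQ_DR·Δt / A = 582.0 × 10800 / (2.71 mi²) = 0.9984 in.
The 1-inch UH is the DRH scaled by (1 in)/d, so U_p = 151.60 × 1/0.9984 = 152 cfs.

U_p ≈ 152 cfs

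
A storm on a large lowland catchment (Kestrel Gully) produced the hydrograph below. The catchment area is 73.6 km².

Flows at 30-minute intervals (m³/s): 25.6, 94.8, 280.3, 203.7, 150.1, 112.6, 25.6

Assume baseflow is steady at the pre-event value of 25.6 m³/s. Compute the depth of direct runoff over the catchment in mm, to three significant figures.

d ≈ 17.4 mm

Direct runoff: 0.0, 69.2, 254.7, 178.1, 124.5, 87.0, 0.0 m³/s; ΣQ_DR = 713.5 m³/s.
V = ΣQ_DR · Δt = 713.5 × 1800 s = 1.284 × 10^6 m³.
Over A = 73.6 km², depth = V / A = 17.4 mm.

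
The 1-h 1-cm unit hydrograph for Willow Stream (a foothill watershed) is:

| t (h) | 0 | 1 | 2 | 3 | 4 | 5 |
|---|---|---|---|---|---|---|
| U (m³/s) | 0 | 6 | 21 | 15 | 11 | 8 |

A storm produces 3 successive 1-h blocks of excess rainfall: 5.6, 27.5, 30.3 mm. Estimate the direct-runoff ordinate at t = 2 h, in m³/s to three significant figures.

By discrete convolution, Q_j = Σ (P_i / 10 mm) · U_{j−i}.
At t = 2 h (j=2): Q = (5.6/10)·21 + (27.5/10)·6 + (30.3/10)·0 = 28.3 m³/s.

Q ≈ 28.3 m³/s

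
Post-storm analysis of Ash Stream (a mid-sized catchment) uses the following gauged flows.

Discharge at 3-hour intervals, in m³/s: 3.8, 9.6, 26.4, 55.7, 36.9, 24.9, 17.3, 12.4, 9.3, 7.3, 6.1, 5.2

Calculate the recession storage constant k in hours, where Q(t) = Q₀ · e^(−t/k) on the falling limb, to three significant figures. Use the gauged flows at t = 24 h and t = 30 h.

On the falling limb, Q drops from 9.3 to 6.1 m³/s between t = 24 h and t = 30 h (Δt = 6 h).
k = −Δt / ln(Q₂/Q₁) = −6 / ln(6.1/9.3) = 14.2 h.

k ≈ 14.2 h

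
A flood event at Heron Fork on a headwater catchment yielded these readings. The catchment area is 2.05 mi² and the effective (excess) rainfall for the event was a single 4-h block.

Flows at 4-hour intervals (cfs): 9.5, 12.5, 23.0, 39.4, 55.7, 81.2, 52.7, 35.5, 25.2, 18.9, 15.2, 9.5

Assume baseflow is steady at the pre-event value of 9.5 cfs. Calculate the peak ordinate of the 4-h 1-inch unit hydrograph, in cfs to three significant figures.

Direct runoff: 0.0, 3.0, 13.5, 29.9, 46.2, 71.7, 43.2, 26.0, 15.7, 9.4, 5.7, 0.0 cfs; ΣQ_DR = 264.3 cfs, peak = 71.7 cfs.
Runoff depth d = ΣQ_DR·Δt / A = 264.3 × 14400 / (2.05 mi²) = 0.7991 in.
The 1-inch UH is the DRH scaled by (1 in)/d, so U_p = 71.7 × 1/0.7991 = 89.7 cfs.

U_p ≈ 89.7 cfs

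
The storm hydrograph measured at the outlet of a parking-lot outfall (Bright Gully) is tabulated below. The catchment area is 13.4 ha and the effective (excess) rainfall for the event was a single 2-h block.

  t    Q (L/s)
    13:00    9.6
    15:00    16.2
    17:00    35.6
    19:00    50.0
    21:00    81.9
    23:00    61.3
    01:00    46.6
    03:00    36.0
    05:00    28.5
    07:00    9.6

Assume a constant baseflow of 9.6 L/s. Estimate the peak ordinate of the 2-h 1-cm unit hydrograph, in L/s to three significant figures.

U_p ≈ 48.2 L/s

Direct runoff: 0.0, 6.6, 26.0, 40.4, 72.3, 51.7, 37.0, 26.4, 18.9, 0.0 L/s; ΣQ_DR = 279.3 L/s, peak = 72.3 L/s.
Runoff depth d = ΣQ_DR·Δt / A = 279.3 × 7200 / (13.4 ha) = 15.01 mm.
The 1-cm UH is the DRH scaled by (10 mm)/d, so U_p = 72.3 × 10/15.01 = 48.2 L/s.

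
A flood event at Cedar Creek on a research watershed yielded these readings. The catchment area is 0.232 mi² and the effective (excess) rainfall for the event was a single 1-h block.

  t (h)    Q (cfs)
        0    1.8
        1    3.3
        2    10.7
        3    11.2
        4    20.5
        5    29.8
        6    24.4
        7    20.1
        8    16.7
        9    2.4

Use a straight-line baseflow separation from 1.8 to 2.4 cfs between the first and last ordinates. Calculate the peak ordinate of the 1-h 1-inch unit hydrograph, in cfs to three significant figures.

U_p ≈ 34.5 cfs

Direct runoff: 0.00, 1.43, 8.77, 9.20, 18.43, 27.67, 22.20, 17.83, 14.37, 0.00 cfs; ΣQ_DR = 119.9 cfs, peak = 27.67 cfs.
Runoff depth d = ΣQ_DR·Δt / A = 119.9 × 3600 / (0.232 mi²) = 0.8008 in.
The 1-inch UH is the DRH scaled by (1 in)/d, so U_p = 27.67 × 1/0.8008 = 34.5 cfs.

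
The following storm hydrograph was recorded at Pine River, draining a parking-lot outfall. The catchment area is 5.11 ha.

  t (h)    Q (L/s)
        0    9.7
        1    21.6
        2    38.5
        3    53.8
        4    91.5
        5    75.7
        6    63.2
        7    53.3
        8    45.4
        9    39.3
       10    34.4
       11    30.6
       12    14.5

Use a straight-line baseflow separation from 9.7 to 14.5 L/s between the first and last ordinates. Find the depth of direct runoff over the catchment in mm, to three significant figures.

Direct runoff: 0.00, 11.50, 28.00, 42.90, 80.20, 64.00, 51.10, 40.80, 32.50, 26.00, 20.70, 16.50, 0.00 L/s; ΣQ_DR = 414.2 L/s.
V = ΣQ_DR · Δt = 414.2 × 3600 s = 1.491 × 10^6 L.
Over A = 5.11 ha, depth = V / A = 29.2 mm.

d ≈ 29.2 mm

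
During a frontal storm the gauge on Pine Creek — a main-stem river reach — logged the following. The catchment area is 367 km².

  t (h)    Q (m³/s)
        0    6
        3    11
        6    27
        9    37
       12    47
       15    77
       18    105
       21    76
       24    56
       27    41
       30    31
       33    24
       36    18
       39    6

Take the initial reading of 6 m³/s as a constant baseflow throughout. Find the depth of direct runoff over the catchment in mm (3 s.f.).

Direct runoff: 0.0, 5.0, 21.0, 31.0, 41.0, 71.0, 99.0, 70.0, 50.0, 35.0, 25.0, 18.0, 12.0, 0.0 m³/s; ΣQ_DR = 478.0 m³/s.
V = ΣQ_DR · Δt = 478.0 × 10800 s = 5.162 × 10^6 m³.
Over A = 367 km², depth = V / A = 14.1 mm.

d ≈ 14.1 mm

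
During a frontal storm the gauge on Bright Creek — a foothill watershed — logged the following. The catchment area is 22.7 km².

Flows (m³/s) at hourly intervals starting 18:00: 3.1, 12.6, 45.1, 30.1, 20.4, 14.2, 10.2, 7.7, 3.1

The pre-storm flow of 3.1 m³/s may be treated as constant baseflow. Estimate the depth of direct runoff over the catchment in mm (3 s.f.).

d ≈ 18.8 mm

Direct runoff: 0.0, 9.5, 42.0, 27.0, 17.3, 11.1, 7.1, 4.6, 0.0 m³/s; ΣQ_DR = 118.6 m³/s.
V = ΣQ_DR · Δt = 118.6 × 3600 s = 4.270 × 10^5 m³.
Over A = 22.7 km², depth = V / A = 18.8 mm.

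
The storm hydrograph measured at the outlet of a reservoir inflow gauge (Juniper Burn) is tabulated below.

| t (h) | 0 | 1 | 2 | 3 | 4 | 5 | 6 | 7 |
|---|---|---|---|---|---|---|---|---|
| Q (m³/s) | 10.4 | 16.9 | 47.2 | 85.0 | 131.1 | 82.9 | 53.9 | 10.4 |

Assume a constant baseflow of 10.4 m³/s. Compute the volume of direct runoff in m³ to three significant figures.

Direct-runoff ordinates (Q − Q_b): 0.0, 6.5, 36.8, 74.6, 120.7, 72.5, 43.5, 0.0 m³/s.
ΣQ_DR = 354.6 m³/s.
With Δt = 1 h = 3600 s, V = ΣQ_DR · Δt = 354.6 × 3600 = 1.28 × 10^6 m³.

V ≈ 1.28 × 10^6 m³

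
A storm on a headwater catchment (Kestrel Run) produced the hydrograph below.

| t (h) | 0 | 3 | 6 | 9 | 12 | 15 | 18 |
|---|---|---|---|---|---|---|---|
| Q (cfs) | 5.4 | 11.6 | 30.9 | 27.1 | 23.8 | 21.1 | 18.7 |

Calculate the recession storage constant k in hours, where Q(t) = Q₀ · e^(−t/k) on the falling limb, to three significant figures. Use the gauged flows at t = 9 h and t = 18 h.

On the falling limb, Q drops from 27.1 to 18.7 cfs between t = 9 h and t = 18 h (Δt = 9 h).
k = −Δt / ln(Q₂/Q₁) = −9 / ln(18.7/27.1) = 24.3 h.

k ≈ 24.3 h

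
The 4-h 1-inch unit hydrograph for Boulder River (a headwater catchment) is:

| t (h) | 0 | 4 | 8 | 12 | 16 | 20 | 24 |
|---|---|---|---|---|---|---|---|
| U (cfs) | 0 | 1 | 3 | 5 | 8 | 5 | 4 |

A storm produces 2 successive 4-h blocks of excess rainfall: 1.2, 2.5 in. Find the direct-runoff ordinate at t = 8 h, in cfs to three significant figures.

Q ≈ 6.10 cfs

By discrete convolution, Q_j = Σ (P_i / 1 in) · U_{j−i}.
At t = 8 h (j=2): Q = (1.2/1)·3 + (2.5/1)·1 = 6.10 cfs.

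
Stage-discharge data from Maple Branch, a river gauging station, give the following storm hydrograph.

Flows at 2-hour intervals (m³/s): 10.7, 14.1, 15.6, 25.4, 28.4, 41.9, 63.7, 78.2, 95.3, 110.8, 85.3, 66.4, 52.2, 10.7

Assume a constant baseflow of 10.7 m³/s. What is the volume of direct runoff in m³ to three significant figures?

V ≈ 3.95 × 10^6 m³

Direct-runoff ordinates (Q − Q_b): 0.0, 3.4, 4.9, 14.7, 17.7, 31.2, 53.0, 67.5, 84.6, 100.1, 74.6, 55.7, 41.5, 0.0 m³/s.
ΣQ_DR = 548.9 m³/s.
With Δt = 2 h = 7200 s, V = ΣQ_DR · Δt = 548.9 × 7200 = 3.95 × 10^6 m³.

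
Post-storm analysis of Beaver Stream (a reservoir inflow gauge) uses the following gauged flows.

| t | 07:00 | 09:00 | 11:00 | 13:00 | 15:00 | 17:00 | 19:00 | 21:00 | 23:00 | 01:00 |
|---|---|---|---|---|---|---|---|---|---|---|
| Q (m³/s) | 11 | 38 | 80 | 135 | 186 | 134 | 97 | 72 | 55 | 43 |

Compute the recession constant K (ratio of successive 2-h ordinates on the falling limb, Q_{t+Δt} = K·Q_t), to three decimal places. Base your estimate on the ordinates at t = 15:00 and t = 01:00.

K ≈ 0.746

Using the recession-limb readings at t = 15:00 and t = 01:00: Q falls from 186 to 43 m³/s over 5 intervals.
K = (Q₂/Q₁)^(1/5) = (43/186)^(1/5) = 0.746.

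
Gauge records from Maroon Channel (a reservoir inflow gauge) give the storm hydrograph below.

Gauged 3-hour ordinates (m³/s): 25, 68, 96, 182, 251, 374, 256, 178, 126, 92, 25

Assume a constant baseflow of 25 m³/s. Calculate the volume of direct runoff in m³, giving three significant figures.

V ≈ 1.51 × 10^7 m³

Direct-runoff ordinates (Q − Q_b): 0.0, 43.0, 71.0, 157.0, 226.0, 349.0, 231.0, 153.0, 101.0, 67.0, 0.0 m³/s.
ΣQ_DR = 1398 m³/s.
With Δt = 3 h = 10800 s, V = ΣQ_DR · Δt = 1398 × 10800 = 1.51 × 10^7 m³.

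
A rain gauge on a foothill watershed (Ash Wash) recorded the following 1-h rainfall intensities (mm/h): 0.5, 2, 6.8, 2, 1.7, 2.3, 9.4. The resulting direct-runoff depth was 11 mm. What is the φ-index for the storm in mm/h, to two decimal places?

φ ≈ 2.60 mm/h

Only the 2 blocks with intensity above φ contribute runoff: 6.8, 9.4 mm/h.
Σ(I−φ)·Δt = d  ⇒  (6.8+9.4 − 2φ)·1 = 11
φ = (16.20 − 11/1) / 2 = 2.60 mm/h.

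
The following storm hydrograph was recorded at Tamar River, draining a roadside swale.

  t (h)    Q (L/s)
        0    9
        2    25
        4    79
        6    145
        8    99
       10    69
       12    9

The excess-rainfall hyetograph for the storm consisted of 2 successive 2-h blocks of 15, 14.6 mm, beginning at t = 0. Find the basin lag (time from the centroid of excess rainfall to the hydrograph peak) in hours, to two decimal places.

Centroid of excess rainfall: t_c = Σ P_i·t̄_i / ΣP_i = 1.9865 h (block centres at 1, 3 h).
Hydrograph peak occurs at t = 6 h, so basin lag t_L = 6 − 1.9865 = 4.01 h.

t_L ≈ 4.01 h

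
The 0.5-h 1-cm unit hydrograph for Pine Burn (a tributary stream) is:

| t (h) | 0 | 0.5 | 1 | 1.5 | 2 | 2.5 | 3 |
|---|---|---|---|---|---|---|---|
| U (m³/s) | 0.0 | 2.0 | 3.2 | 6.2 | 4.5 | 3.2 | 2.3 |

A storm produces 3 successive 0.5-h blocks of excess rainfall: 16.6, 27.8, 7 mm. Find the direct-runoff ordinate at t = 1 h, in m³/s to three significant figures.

By discrete convolution, Q_j = Σ (P_i / 10 mm) · U_{j−i}.
At t = 1 h (j=2): Q = (16.6/10)·3.2 + (27.8/10)·2.0 + (7/10)·0.0 = 10.9 m³/s.

Q ≈ 10.9 m³/s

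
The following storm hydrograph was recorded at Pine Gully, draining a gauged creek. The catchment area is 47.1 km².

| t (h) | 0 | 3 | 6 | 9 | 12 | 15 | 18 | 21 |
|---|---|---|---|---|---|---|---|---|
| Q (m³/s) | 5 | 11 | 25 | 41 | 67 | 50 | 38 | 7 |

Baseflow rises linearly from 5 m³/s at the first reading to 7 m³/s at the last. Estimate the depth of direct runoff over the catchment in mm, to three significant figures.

d ≈ 44.9 mm

Direct runoff: 0.00, 5.71, 19.43, 35.14, 60.86, 43.57, 31.29, 0.00 m³/s; ΣQ_DR = 196.0 m³/s.
V = ΣQ_DR · Δt = 196.0 × 10800 s = 2.117 × 10^6 m³.
Over A = 47.1 km², depth = V / A = 44.9 mm.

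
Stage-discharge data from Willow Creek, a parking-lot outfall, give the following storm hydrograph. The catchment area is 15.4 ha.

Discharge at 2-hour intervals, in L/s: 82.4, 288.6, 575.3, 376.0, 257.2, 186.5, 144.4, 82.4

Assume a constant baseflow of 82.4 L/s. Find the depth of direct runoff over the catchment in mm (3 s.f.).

Direct runoff: 0.0, 206.2, 492.9, 293.6, 174.8, 104.1, 62.0, 0.0 L/s; ΣQ_DR = 1334 L/s.
V = ΣQ_DR · Δt = 1334 × 7200 s = 9.602 × 10^6 L.
Over A = 15.4 ha, depth = V / A = 62.4 mm.

d ≈ 62.4 mm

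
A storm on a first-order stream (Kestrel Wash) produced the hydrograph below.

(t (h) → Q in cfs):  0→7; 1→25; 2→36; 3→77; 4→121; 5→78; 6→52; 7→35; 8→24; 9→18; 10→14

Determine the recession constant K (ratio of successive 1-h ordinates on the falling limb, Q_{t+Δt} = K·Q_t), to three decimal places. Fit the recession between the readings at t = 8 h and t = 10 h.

Using the recession-limb readings at t = 8 h and t = 10 h: Q falls from 24 to 14 cfs over 2 intervals.
K = (Q₂/Q₁)^(1/2) = (14/24)^(1/2) = 0.764.

K ≈ 0.764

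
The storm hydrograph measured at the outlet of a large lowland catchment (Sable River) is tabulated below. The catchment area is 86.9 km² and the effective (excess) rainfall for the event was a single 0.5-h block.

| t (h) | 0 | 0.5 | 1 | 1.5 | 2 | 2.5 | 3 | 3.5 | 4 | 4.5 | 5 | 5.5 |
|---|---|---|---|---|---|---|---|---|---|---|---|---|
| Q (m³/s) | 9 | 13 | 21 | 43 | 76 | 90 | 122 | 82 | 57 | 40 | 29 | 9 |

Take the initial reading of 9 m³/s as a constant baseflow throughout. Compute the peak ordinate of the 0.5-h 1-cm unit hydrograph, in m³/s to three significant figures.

Direct runoff: 0.0, 4.0, 12.0, 34.0, 67.0, 81.0, 113.0, 73.0, 48.0, 31.0, 20.0, 0.0 m³/s; ΣQ_DR = 483.0 m³/s, peak = 113.0 m³/s.
Runoff depth d = ΣQ_DR·Δt / A = 483.0 × 1800 / (86.9 km²) = 10.00 mm.
The 1-cm UH is the DRH scaled by (10 mm)/d, so U_p = 113.0 × 10/10.00 = 113 m³/s.

U_p ≈ 113 m³/s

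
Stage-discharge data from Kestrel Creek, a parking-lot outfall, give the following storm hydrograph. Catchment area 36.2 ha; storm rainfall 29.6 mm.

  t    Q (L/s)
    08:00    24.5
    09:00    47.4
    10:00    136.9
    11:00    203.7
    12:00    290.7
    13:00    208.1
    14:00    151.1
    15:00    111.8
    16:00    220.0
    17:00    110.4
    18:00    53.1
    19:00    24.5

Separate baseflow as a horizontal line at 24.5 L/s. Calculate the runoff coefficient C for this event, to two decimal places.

C ≈ 0.43

ΣQ_DR = 1288 L/s; V = ΣQ_DR·Δt = 4.638 × 10^6 L.
Runoff depth d = V / A = 12.81 mm.
C = d / P = 12.81 / 29.6 = 0.43.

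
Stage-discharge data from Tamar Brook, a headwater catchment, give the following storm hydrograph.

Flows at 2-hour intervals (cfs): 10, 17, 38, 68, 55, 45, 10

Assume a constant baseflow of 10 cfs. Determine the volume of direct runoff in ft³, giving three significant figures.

Direct-runoff ordinates (Q − Q_b): 0.0, 7.0, 28.0, 58.0, 45.0, 35.0, 0.0 cfs.
ΣQ_DR = 173.0 cfs.
With Δt = 2 h = 7200 s, V = ΣQ_DR · Δt = 173.0 × 7200 = 1.25 × 10^6 ft³.

V ≈ 1.25 × 10^6 ft³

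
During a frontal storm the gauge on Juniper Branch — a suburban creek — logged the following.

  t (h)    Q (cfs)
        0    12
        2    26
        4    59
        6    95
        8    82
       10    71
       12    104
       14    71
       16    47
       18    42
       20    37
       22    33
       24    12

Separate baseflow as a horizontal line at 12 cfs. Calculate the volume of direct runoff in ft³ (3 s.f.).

V ≈ 3.85 × 10^6 ft³

Direct-runoff ordinates (Q − Q_b): 0.0, 14.0, 47.0, 83.0, 70.0, 59.0, 92.0, 59.0, 35.0, 30.0, 25.0, 21.0, 0.0 cfs.
ΣQ_DR = 535.0 cfs.
With Δt = 2 h = 7200 s, V = ΣQ_DR · Δt = 535.0 × 7200 = 3.85 × 10^6 ft³.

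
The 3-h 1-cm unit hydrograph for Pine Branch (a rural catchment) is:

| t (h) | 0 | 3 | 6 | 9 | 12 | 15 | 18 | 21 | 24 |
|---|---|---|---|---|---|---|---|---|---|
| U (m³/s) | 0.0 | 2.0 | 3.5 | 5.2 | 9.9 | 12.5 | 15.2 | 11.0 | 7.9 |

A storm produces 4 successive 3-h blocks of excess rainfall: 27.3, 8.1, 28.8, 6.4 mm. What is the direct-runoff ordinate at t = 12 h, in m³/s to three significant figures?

By discrete convolution, Q_j = Σ (P_i / 10 mm) · U_{j−i}.
At t = 12 h (j=4): Q = (27.3/10)·9.9 + (8.1/10)·5.2 + (28.8/10)·3.5 + (6.4/10)·2.0 = 42.6 m³/s.

Q ≈ 42.6 m³/s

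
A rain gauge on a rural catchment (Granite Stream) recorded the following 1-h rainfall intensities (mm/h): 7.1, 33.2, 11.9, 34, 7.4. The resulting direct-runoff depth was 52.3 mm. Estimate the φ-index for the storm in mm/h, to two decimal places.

Only the 3 blocks with intensity above φ contribute runoff: 33.2, 11.9, 34 mm/h.
Σ(I−φ)·Δt = d  ⇒  (33.2+11.9+34 − 3φ)·1 = 52.3
φ = (79.10 − 52.3/1) / 3 = 8.93 mm/h.

φ ≈ 8.93 mm/h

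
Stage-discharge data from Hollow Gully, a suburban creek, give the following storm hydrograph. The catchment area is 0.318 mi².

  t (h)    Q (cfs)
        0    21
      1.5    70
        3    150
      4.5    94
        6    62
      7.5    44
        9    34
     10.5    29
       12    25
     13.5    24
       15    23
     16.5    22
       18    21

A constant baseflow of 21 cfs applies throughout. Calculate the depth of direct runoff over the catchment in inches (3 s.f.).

d ≈ 2.53 in

Direct runoff: 0.0, 49.0, 129.0, 73.0, 41.0, 23.0, 13.0, 8.0, 4.0, 3.0, 2.0, 1.0, 0.0 cfs; ΣQ_DR = 346.0 cfs.
V = ΣQ_DR · Δt = 346.0 × 5400 s = 1.868 × 10^6 ft³.
Over A = 0.318 mi², depth = V / A = 2.53 in.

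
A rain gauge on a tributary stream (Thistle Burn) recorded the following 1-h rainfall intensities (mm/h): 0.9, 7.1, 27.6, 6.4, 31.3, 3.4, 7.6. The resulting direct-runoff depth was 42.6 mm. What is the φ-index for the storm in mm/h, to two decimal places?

φ ≈ 8.15 mm/h

Only the 2 blocks with intensity above φ contribute runoff: 27.6, 31.3 mm/h.
Σ(I−φ)·Δt = d  ⇒  (27.6+31.3 − 2φ)·1 = 42.6
φ = (58.90 − 42.6/1) / 2 = 8.15 mm/h.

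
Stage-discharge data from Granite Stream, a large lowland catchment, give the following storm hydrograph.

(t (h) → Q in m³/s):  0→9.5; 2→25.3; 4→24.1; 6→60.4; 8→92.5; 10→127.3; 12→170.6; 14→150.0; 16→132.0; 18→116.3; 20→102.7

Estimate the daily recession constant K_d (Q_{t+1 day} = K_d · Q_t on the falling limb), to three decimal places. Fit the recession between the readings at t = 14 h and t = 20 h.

K_d ≈ 0.220

Between t = 14 h and t = 20 h the flow falls from 150.0 to 102.7 m³/s over 3×2 h = 6 h.
Per-interval ratio K = (102.7/150.0)^(1/3) = 0.8814; K_d = K^(24/2) = 0.220.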